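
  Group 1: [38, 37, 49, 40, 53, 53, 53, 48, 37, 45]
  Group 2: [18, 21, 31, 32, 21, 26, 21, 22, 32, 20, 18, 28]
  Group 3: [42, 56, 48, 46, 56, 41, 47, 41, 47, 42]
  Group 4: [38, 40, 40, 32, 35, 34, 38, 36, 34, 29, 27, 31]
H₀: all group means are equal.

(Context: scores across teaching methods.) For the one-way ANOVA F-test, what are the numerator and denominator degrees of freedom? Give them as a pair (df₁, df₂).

degrees of freedom = [3, 40]

k = 4 groups, N = 44 total
df = (k−1, N−k) = (4−1, 44−4) = (3, 40)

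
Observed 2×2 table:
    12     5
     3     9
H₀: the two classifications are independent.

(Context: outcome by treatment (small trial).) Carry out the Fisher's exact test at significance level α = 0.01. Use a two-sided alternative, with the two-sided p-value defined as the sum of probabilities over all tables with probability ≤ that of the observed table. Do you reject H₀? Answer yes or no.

Margins: r₁=17, r₂=12, c₁=15, c₂=14, n=29
p_obs = C(17,12)·C(12,3)/C(29,15); sum pmf over tables with pmf ≤ p_obs
p-value (two-sided) = 0.02533
At α=0.01: p ≥ α → fail to reject H₀

reject H₀: no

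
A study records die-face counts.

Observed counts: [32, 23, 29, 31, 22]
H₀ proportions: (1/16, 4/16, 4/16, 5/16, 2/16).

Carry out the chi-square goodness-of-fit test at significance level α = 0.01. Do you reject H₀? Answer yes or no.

reject H₀: yes

n = 137; E_i = n·p_i = [8.56, 34.25, 34.25, 42.81, 17.12]
χ² = (32−8.56)²/8.56 + (23−34.25)²/34.25 + (29−34.25)²/34.25 + (31−42.81)²/42.81 + (22−17.12)²/17.12 = 73.3007
df = 4
p-value (upper-tail) = 0.00000
At α=0.01: p < α → reject H₀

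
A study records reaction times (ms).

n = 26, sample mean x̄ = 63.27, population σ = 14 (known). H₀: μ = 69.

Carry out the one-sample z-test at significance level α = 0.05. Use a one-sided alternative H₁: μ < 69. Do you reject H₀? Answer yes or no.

reject H₀: yes

SE = σ/√n = 14/√26 = 2.7456
z = (x̄−μ₀)/SE = (63.27−69)/2.7456 = -2.0870
p-value (one-sided, H₁ less) = 0.01845
At α=0.05: p < α → reject H₀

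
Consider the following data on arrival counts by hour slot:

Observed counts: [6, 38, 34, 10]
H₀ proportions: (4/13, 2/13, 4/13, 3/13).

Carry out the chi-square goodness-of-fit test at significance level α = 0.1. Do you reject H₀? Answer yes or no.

n = 88; E_i = n·p_i = [27.08, 13.54, 27.08, 20.31]
χ² = (6−27.08)²/27.08 + (38−13.54)²/13.54 + (34−27.08)²/27.08 + (10−20.31)²/20.31 = 67.6061
df = 3
p-value (upper-tail) = 0.00000
At α=0.1: p < α → reject H₀

reject H₀: yes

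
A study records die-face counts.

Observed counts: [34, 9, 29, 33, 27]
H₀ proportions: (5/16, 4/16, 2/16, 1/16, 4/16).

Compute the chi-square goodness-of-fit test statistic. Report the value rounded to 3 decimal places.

n = 132; E_i = n·p_i = [41.25, 33.00, 16.50, 8.25, 33.00]
χ² = (34−41.25)²/41.25 + (9−33.00)²/33.00 + (29−16.50)²/16.50 + (33−8.25)²/8.25 + (27−33.00)²/33.00 = 103.5394
df = 4

test statistic = 103.539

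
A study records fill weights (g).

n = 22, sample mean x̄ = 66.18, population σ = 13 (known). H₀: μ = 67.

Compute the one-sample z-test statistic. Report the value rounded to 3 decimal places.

test statistic = -0.296

SE = σ/√n = 13/√22 = 2.7716
z = (x̄−μ₀)/SE = (66.18−67)/2.7716 = -0.2959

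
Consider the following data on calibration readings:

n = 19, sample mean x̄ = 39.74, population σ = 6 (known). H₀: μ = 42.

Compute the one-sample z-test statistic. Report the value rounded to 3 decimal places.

SE = σ/√n = 6/√19 = 1.3765
z = (x̄−μ₀)/SE = (39.74−42)/1.3765 = -1.6419

test statistic = -1.642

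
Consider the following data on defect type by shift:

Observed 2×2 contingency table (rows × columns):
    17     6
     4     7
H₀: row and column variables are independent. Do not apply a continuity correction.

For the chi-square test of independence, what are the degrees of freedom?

degrees of freedom = 1

df = (r−1)(c−1) = (2−1)·(2−1) = 1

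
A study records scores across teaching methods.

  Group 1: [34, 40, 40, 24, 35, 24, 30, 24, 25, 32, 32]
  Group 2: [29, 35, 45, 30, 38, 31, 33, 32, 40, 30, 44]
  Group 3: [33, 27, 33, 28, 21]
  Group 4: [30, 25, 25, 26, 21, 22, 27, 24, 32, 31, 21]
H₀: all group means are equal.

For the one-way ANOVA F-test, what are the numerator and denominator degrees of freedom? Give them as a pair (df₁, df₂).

degrees of freedom = [3, 34]

k = 4 groups, N = 38 total
df = (k−1, N−k) = (4−1, 38−4) = (3, 34)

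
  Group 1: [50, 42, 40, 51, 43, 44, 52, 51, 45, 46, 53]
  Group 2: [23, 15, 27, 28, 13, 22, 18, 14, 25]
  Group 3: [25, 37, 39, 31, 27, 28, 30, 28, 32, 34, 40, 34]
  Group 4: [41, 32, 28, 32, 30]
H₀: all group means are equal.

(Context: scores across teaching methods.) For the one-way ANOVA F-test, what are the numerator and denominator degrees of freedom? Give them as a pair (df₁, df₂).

k = 4 groups, N = 37 total
df = (k−1, N−k) = (4−1, 37−4) = (3, 33)

degrees of freedom = [3, 33]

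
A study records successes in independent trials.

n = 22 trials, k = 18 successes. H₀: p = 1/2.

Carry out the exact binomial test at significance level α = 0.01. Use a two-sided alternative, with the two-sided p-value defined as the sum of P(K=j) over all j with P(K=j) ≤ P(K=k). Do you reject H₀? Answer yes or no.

Exact binomial: n=22, k=18, p₀=1/2=0.5000
P(X=j) = C(n,j)·p₀^j·(1−p₀)^(n−j); p = Σ P(X=j) over j with P(X=j) ≤ P(X=18)
p-value (two-sided) = 0.00434
At α=0.01: p < α → reject H₀

reject H₀: yes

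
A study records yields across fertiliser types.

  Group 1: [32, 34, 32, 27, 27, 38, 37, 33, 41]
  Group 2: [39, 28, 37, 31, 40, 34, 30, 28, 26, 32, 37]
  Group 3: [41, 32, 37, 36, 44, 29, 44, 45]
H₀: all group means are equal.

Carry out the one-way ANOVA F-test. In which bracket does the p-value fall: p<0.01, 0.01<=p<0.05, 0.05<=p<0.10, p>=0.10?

p-value bracket: 0.05<=p<0.10

Group means [33.44, 32.91, 38.50], grand mean 34.679
SSB = Σnᵢ(x̄ᵢ−x̄)² = 164.976; SSW = ΣΣ(x−x̄ᵢ)² = 659.131
MSB = 164.976/2 = 82.4879; MSW = 659.131/25 = 26.3653
F = MSB/MSW = 3.1287
df = (2, 25)
p-value (upper-tail) = 0.06128
→ bracket: 0.05<=p<0.10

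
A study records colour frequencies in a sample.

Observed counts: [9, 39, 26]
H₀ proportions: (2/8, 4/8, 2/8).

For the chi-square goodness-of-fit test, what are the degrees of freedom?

df = k − 1 = 3 − 1 = 2

degrees of freedom = 2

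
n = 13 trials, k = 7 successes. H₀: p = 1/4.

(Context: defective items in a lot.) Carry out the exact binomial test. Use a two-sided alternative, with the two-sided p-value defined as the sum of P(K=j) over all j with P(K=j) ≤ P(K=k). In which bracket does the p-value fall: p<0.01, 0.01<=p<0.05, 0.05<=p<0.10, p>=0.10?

p-value bracket: 0.01<=p<0.05

Exact binomial: n=13, k=7, p₀=1/4=0.2500
P(X=j) = C(n,j)·p₀^j·(1−p₀)^(n−j); p = Σ P(X=j) over j with P(X=j) ≤ P(X=7)
p-value (two-sided) = 0.02429
→ bracket: 0.01<=p<0.05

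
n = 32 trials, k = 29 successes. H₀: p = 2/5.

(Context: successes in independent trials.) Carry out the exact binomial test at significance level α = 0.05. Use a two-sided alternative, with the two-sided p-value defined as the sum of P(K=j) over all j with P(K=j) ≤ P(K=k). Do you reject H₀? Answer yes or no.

Exact binomial: n=32, k=29, p₀=2/5=0.4000
P(X=j) = C(n,j)·p₀^j·(1−p₀)^(n−j); p = Σ P(X=j) over j with P(X=j) ≤ P(X=29)
p-value (two-sided) = 0.00000
At α=0.05: p < α → reject H₀

reject H₀: yes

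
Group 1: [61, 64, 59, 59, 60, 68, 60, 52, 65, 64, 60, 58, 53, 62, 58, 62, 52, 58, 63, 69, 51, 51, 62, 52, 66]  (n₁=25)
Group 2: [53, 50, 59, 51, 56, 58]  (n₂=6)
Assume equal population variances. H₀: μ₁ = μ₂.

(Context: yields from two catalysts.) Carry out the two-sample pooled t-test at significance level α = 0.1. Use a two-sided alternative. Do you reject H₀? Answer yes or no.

reject H₀: yes

x̄₁=59.560, s₁=5.292, n₁=25
x̄₂=54.500, s₂=3.728, n₂=6
s_p² = [24·5.292² + 5·3.728²]/29 = 25.5745
SE = √(s_p²·(1/25+1/6)) = 2.2990
t = (59.560−54.500)/2.2990 = 2.2010
df = 29
p-value (two-sided) = 0.03585
At α=0.1: p < α → reject H₀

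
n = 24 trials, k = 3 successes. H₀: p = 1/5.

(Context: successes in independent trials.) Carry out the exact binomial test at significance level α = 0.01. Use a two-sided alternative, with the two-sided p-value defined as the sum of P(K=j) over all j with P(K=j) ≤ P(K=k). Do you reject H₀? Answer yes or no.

reject H₀: no

Exact binomial: n=24, k=3, p₀=1/5=0.2000
P(X=j) = C(n,j)·p₀^j·(1−p₀)^(n−j); p = Σ P(X=j) over j with P(X=j) ≤ P(X=3)
p-value (two-sided) = 0.45279
At α=0.01: p ≥ α → fail to reject H₀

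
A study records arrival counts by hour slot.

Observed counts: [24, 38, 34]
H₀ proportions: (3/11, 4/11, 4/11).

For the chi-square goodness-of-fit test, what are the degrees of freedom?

degrees of freedom = 2

df = k − 1 = 3 − 1 = 2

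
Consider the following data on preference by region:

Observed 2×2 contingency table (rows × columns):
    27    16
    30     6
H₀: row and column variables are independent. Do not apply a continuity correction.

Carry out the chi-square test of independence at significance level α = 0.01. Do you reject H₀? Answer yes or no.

reject H₀: no

Row totals [43, 36], col totals [57, 22], n=79
χ² = (27−31.03)²/31.03 + (16−11.97)²/11.97 + (30−25.97)²/25.97 + (6−10.03)²/10.03 = 4.1154
df = 1
p-value (upper-tail) = 0.04249
At α=0.01: p ≥ α → fail to reject H₀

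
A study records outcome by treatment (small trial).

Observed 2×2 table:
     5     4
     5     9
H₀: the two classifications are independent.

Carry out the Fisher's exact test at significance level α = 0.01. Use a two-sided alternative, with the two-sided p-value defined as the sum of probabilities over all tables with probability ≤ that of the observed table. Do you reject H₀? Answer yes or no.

reject H₀: no

Margins: r₁=9, r₂=14, c₁=10, c₂=13, n=23
p_obs = C(9,5)·C(14,5)/C(23,10); sum pmf over tables with pmf ≤ p_obs
p-value (two-sided) = 0.41728
At α=0.01: p ≥ α → fail to reject H₀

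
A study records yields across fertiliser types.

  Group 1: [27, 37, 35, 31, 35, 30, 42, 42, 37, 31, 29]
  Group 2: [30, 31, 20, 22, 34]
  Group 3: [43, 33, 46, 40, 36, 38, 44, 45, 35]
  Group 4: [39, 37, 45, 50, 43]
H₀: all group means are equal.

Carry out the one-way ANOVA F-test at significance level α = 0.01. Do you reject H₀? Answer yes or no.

Group means [34.18, 27.40, 40.00, 42.80], grand mean 36.233
SSB = Σnᵢ(x̄ᵢ−x̄)² = 779.730; SSW = ΣΣ(x−x̄ᵢ)² = 687.636
MSB = 779.730/3 = 259.9101; MSW = 687.636/26 = 26.4476
F = MSB/MSW = 9.8274
df = (3, 26)
p-value (upper-tail) = 0.00017
At α=0.01: p < α → reject H₀

reject H₀: yes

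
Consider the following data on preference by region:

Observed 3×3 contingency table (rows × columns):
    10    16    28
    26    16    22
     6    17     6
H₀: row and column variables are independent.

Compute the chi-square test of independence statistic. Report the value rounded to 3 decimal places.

test statistic = 18.135

Row totals [54, 64, 29], col totals [42, 49, 56], n=147
χ² = (10−15.43)²/15.43 + (16−18.00)²/18.00 + (28−20.57)²/20.57 + (26−18.29)²/18.29 + (16−21.33)²/21.33 + (22−24.38)²/24.38 + (6−8.29)²/8.29 + (17−9.67)²/9.67 + (6−11.05)²/11.05 = 18.1351
df = 4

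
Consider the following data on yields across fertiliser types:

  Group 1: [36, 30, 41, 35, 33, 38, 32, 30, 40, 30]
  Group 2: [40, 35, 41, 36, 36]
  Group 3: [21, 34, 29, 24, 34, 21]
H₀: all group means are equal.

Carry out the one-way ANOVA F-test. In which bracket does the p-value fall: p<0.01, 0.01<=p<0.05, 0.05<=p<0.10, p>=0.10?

Group means [34.50, 37.60, 27.17], grand mean 33.143
SSB = Σnᵢ(x̄ᵢ−x̄)² = 332.038; SSW = ΣΣ(x−x̄ᵢ)² = 368.533
MSB = 332.038/2 = 166.0190; MSW = 368.533/18 = 20.4741
F = MSB/MSW = 8.1087
df = (2, 18)
p-value (upper-tail) = 0.00308
→ bracket: p<0.01

p-value bracket: p<0.01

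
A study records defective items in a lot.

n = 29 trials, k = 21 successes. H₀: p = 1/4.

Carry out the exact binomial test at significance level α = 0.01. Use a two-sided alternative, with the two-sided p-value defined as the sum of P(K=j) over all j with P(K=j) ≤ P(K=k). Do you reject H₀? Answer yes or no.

Exact binomial: n=29, k=21, p₀=1/4=0.2500
P(X=j) = C(n,j)·p₀^j·(1−p₀)^(n−j); p = Σ P(X=j) over j with P(X=j) ≤ P(X=21)
p-value (two-sided) = 0.00000
At α=0.01: p < α → reject H₀

reject H₀: yes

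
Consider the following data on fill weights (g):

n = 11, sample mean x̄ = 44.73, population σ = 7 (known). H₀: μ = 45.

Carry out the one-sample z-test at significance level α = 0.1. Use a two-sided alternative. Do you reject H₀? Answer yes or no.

SE = σ/√n = 7/√11 = 2.1106
z = (x̄−μ₀)/SE = (44.73−45)/2.1106 = -0.1279
p-value (two-sided) = 0.89821
At α=0.1: p ≥ α → fail to reject H₀

reject H₀: no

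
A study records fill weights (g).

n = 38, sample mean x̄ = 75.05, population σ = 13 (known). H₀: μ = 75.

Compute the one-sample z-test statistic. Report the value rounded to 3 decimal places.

test statistic = 0.024

SE = σ/√n = 13/√38 = 2.1089
z = (x̄−μ₀)/SE = (75.05−75)/2.1089 = 0.0237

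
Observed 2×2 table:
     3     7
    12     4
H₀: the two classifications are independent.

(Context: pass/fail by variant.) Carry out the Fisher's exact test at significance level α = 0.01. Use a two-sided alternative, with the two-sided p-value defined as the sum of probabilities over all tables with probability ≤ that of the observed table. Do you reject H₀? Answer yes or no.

Margins: r₁=10, r₂=16, c₁=15, c₂=11, n=26
p_obs = C(10,3)·C(16,12)/C(26,15); sum pmf over tables with pmf ≤ p_obs
p-value (two-sided) = 0.04262
At α=0.01: p ≥ α → fail to reject H₀

reject H₀: no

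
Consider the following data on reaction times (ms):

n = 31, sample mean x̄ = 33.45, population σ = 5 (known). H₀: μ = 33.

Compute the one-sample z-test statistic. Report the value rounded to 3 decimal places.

SE = σ/√n = 5/√31 = 0.8980
z = (x̄−μ₀)/SE = (33.45−33)/0.8980 = 0.5011

test statistic = 0.501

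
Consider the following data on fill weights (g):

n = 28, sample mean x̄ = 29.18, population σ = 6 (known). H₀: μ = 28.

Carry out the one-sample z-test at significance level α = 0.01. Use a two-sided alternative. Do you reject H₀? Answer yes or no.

reject H₀: no

SE = σ/√n = 6/√28 = 1.1339
z = (x̄−μ₀)/SE = (29.18−28)/1.1339 = 1.0407
p-value (two-sided) = 0.29803
At α=0.01: p ≥ α → fail to reject H₀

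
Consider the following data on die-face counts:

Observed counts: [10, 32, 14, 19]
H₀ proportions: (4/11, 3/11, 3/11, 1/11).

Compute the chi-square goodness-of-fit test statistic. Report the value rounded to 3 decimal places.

n = 75; E_i = n·p_i = [27.27, 20.45, 20.45, 6.82]
χ² = (10−27.27)²/27.27 + (32−20.45)²/20.45 + (14−20.45)²/20.45 + (19−6.82)²/6.82 = 41.2578
df = 3

test statistic = 41.258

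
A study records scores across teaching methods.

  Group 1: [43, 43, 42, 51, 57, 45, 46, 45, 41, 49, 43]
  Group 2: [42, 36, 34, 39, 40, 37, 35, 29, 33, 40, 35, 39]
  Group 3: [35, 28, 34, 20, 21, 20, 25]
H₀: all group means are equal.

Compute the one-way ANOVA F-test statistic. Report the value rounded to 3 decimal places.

test statistic = 36.892

Group means [45.91, 36.58, 26.14], grand mean 37.567
SSB = Σnᵢ(x̄ᵢ−x̄)² = 1690.684; SSW = ΣΣ(x−x̄ᵢ)² = 618.683
MSB = 1690.684/2 = 845.3419; MSW = 618.683/27 = 22.9142
F = MSB/MSW = 36.8916
df = (2, 27)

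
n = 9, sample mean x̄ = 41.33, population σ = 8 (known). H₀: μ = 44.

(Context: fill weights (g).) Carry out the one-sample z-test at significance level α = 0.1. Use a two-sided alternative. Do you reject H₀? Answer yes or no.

reject H₀: no

SE = σ/√n = 8/√9 = 2.6667
z = (x̄−μ₀)/SE = (41.33−44)/2.6667 = -1.0013
p-value (two-sided) = 0.31671
At α=0.1: p ≥ α → fail to reject H₀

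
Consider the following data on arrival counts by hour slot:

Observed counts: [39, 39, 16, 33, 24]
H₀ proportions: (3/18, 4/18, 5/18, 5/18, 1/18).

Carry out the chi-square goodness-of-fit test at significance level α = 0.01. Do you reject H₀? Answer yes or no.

reject H₀: yes

n = 151; E_i = n·p_i = [25.17, 33.56, 41.94, 41.94, 8.39]
χ² = (39−25.17)²/25.17 + (39−33.56)²/33.56 + (16−41.94)²/41.94 + (33−41.94)²/41.94 + (24−8.39)²/8.39 = 55.4934
df = 4
p-value (upper-tail) = 0.00000
At α=0.01: p < α → reject H₀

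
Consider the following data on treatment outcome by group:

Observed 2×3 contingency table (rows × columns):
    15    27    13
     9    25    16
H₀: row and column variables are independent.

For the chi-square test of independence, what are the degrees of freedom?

degrees of freedom = 2

df = (r−1)(c−1) = (2−1)·(3−1) = 2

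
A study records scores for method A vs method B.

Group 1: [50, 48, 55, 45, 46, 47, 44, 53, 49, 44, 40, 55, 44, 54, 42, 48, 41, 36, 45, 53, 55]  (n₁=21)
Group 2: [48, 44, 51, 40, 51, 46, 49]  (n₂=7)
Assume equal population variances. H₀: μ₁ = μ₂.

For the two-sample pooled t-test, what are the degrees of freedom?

df = n₁ + n₂ − 2 = 21 + 7 − 2 = 26

degrees of freedom = 26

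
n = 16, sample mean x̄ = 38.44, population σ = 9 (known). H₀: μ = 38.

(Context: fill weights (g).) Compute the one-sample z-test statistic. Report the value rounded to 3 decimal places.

test statistic = 0.196

SE = σ/√n = 9/√16 = 2.2500
z = (x̄−μ₀)/SE = (38.44−38)/2.2500 = 0.1956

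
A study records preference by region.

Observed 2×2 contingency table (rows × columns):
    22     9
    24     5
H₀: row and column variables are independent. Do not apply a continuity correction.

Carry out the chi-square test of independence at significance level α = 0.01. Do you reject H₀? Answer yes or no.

reject H₀: no

Row totals [31, 29], col totals [46, 14], n=60
χ² = (22−23.77)²/23.77 + (9−7.23)²/7.23 + (24−22.23)²/22.23 + (5−6.77)²/6.77 = 1.1644
df = 1
p-value (upper-tail) = 0.28055
At α=0.01: p ≥ α → fail to reject H₀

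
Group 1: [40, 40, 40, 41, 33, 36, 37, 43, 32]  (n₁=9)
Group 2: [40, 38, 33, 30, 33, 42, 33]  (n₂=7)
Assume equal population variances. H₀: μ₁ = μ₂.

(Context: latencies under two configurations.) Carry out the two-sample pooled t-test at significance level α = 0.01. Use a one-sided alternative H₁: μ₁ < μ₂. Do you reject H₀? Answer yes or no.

reject H₀: no

x̄₁=38.000, s₁=3.742, n₁=9
x̄₂=35.571, s₂=4.429, n₂=7
s_p² = [8·3.742² + 6·4.429²]/14 = 16.4082
SE = √(s_p²·(1/9+1/7)) = 2.0414
t = (38.000−35.571)/2.0414 = 1.1897
df = 14
p-value (one-sided, H₁ less) = 0.87302
At α=0.01: p ≥ α → fail to reject H₀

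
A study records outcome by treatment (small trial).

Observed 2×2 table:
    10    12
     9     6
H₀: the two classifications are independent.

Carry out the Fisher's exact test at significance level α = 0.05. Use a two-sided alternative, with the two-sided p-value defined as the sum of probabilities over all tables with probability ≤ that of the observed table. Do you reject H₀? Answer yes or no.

reject H₀: no

Margins: r₁=22, r₂=15, c₁=19, c₂=18, n=37
p_obs = C(22,10)·C(15,9)/C(37,19); sum pmf over tables with pmf ≤ p_obs
p-value (two-sided) = 0.50768
At α=0.05: p ≥ α → fail to reject H₀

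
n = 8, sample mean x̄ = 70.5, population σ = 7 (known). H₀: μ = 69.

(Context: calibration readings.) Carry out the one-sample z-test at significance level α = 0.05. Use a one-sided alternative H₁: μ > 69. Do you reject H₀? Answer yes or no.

SE = σ/√n = 7/√8 = 2.4749
z = (x̄−μ₀)/SE = (70.5−69)/2.4749 = 0.6061
p-value (one-sided, H₁ greater) = 0.27223
At α=0.05: p ≥ α → fail to reject H₀

reject H₀: no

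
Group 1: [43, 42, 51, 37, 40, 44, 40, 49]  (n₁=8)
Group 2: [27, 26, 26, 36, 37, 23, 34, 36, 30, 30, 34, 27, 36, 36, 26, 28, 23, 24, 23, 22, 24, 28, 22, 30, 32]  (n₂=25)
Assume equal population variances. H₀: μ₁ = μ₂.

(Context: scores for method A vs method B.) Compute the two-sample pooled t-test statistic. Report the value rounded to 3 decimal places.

x̄₁=43.250, s₁=4.713, n₁=8
x̄₂=28.800, s₂=5.058, n₂=25
s_p² = [7·4.713² + 24·5.058²]/31 = 24.8226
SE = √(s_p²·(1/8+1/25)) = 2.0238
t = (43.250−28.800)/2.0238 = 7.1401
df = 31

test statistic = 7.140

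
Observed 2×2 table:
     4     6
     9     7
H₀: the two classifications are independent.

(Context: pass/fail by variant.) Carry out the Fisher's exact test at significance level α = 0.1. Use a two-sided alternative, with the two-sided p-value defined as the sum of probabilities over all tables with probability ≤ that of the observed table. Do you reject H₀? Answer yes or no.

Margins: r₁=10, r₂=16, c₁=13, c₂=13, n=26
p_obs = C(10,4)·C(16,9)/C(26,13); sum pmf over tables with pmf ≤ p_obs
p-value (two-sided) = 0.68817
At α=0.1: p ≥ α → fail to reject H₀

reject H₀: no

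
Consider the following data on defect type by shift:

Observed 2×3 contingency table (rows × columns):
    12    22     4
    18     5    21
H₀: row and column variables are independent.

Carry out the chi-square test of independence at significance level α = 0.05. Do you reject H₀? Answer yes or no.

reject H₀: yes

Row totals [38, 44], col totals [30, 27, 25], n=82
χ² = (12−13.90)²/13.90 + (22−12.51)²/12.51 + (4−11.59)²/11.59 + (18−16.10)²/16.10 + (5−14.49)²/14.49 + (21−13.41)²/13.41 = 23.1486
df = 2
p-value (upper-tail) = 0.00001
At α=0.05: p < α → reject H₀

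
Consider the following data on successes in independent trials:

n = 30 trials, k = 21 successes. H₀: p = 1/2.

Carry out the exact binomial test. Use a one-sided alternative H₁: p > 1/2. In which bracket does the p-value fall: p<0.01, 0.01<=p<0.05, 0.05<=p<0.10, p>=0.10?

Exact binomial: n=30, k=21, p₀=1/2=0.5000
P(X≥21) from Σ C(n,i)·p₀^i·(1−p₀)^(n−i)
p-value (one-sided, H₁ greater) = 0.02139
→ bracket: 0.01<=p<0.05

p-value bracket: 0.01<=p<0.05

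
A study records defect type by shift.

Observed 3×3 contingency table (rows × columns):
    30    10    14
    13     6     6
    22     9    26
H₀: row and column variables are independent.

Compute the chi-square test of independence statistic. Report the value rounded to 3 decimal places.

Row totals [54, 25, 57], col totals [65, 25, 46], n=136
χ² = (30−25.81)²/25.81 + (10−9.93)²/9.93 + (14−18.26)²/18.26 + (13−11.95)²/11.95 + (6−4.60)²/4.60 + (6−8.46)²/8.46 + (22−27.24)²/27.24 + (9−10.48)²/10.48 + (26−19.28)²/19.28 = 6.4720
df = 4

test statistic = 6.472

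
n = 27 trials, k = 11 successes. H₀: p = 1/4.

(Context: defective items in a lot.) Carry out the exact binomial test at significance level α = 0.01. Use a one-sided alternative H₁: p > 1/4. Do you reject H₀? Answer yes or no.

reject H₀: no

Exact binomial: n=27, k=11, p₀=1/4=0.2500
P(X≥11) from Σ C(n,i)·p₀^i·(1−p₀)^(n−i)
p-value (one-sided, H₁ greater) = 0.05278
At α=0.01: p ≥ α → fail to reject H₀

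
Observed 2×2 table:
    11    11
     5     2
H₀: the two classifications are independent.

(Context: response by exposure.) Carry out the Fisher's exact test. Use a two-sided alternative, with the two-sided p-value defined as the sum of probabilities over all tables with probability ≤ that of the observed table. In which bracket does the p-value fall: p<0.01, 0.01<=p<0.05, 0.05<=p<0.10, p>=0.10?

p-value bracket: p>=0.10

Margins: r₁=22, r₂=7, c₁=16, c₂=13, n=29
p_obs = C(22,11)·C(7,5)/C(29,16); sum pmf over tables with pmf ≤ p_obs
p-value (two-sided) = 0.40996
→ bracket: p>=0.10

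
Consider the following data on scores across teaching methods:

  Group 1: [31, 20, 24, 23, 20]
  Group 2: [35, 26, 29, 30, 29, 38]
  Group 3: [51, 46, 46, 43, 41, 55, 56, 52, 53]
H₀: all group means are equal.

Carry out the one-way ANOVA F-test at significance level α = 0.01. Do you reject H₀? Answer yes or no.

Group means [23.60, 31.17, 49.22], grand mean 37.400
SSB = Σnᵢ(x̄ᵢ−x̄)² = 2443.211; SSW = ΣΣ(x−x̄ᵢ)² = 411.589
MSB = 2443.211/2 = 1221.6056; MSW = 411.589/17 = 24.2111
F = MSB/MSW = 50.4564
df = (2, 17)
p-value (upper-tail) = 0.00000
At α=0.01: p < α → reject H₀

reject H₀: yes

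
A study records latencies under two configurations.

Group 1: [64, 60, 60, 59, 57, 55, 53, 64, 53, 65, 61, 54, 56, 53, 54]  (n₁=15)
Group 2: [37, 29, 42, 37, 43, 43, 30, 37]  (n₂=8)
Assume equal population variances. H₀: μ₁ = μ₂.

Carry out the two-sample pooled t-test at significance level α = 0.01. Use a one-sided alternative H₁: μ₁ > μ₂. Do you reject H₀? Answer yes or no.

x̄₁=57.867, s₁=4.307, n₁=15
x̄₂=37.250, s₂=5.471, n₂=8
s_p² = [14·4.307² + 7·5.471²]/21 = 22.3444
SE = √(s_p²·(1/15+1/8)) = 2.0695
t = (57.867−37.250)/2.0695 = 9.9623
df = 21
p-value (one-sided, H₁ greater) = 0.00000
At α=0.01: p < α → reject H₀

reject H₀: yes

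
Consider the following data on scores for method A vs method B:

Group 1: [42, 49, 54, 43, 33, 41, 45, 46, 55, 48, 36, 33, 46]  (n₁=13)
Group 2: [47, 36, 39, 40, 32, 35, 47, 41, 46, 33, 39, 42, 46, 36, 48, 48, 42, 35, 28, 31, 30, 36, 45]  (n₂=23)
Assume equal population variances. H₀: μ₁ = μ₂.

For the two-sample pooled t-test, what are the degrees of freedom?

df = n₁ + n₂ − 2 = 13 + 23 − 2 = 34

degrees of freedom = 34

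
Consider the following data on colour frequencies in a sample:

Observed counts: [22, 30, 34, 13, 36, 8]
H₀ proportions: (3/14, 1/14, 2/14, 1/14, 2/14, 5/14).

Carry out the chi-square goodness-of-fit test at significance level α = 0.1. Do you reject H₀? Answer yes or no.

n = 143; E_i = n·p_i = [30.64, 10.21, 20.43, 10.21, 20.43, 51.07]
χ² = (22−30.64)²/30.64 + (30−10.21)²/10.21 + (34−20.43)²/20.43 + (13−10.21)²/10.21 + (36−20.43)²/20.43 + (8−51.07)²/51.07 = 98.7333
df = 5
p-value (upper-tail) = 0.00000
At α=0.1: p < α → reject H₀

reject H₀: yes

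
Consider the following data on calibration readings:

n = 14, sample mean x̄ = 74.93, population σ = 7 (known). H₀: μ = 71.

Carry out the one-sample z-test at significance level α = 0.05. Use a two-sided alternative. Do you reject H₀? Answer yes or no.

reject H₀: yes

SE = σ/√n = 7/√14 = 1.8708
z = (x̄−μ₀)/SE = (74.93−71)/1.8708 = 2.1007
p-value (two-sided) = 0.03567
At α=0.05: p < α → reject H₀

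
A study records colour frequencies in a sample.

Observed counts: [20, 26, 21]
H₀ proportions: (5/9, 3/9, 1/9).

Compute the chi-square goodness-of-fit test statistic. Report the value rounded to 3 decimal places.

n = 67; E_i = n·p_i = [37.22, 22.33, 7.44]
χ² = (20−37.22)²/37.22 + (26−22.33)²/22.33 + (21−7.44)²/7.44 = 33.2537
df = 2

test statistic = 33.254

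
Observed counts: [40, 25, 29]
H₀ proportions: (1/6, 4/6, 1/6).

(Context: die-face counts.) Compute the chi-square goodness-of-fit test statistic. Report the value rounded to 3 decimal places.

n = 94; E_i = n·p_i = [15.67, 62.67, 15.67]
χ² = (40−15.67)²/15.67 + (25−62.67)²/62.67 + (29−15.67)²/15.67 = 71.7819
df = 2

test statistic = 71.782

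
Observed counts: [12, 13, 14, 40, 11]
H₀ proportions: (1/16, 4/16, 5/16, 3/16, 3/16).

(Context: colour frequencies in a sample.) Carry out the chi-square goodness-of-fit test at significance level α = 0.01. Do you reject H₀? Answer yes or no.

n = 90; E_i = n·p_i = [5.62, 22.50, 28.12, 16.88, 16.88]
χ² = (12−5.62)²/5.62 + (13−22.50)²/22.50 + (14−28.12)²/28.12 + (40−16.88)²/16.88 + (11−16.88)²/16.88 = 52.0652
df = 4
p-value (upper-tail) = 0.00000
At α=0.01: p < α → reject H₀

reject H₀: yes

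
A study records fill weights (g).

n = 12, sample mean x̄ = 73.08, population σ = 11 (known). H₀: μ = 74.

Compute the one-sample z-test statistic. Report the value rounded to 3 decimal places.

SE = σ/√n = 11/√12 = 3.1754
z = (x̄−μ₀)/SE = (73.08−74)/3.1754 = -0.2897

test statistic = -0.290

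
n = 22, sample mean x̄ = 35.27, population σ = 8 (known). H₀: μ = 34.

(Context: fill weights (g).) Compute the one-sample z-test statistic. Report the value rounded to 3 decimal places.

SE = σ/√n = 8/√22 = 1.7056
z = (x̄−μ₀)/SE = (35.27−34)/1.7056 = 0.7446

test statistic = 0.745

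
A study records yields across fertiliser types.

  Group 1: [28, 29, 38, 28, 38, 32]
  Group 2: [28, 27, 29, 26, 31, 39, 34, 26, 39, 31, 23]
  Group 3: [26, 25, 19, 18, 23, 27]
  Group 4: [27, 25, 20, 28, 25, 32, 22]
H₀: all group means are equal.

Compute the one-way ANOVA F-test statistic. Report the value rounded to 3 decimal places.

Group means [32.17, 30.27, 23.00, 25.57], grand mean 28.100
SSB = Σnᵢ(x̄ᵢ−x̄)² = 351.971; SSW = ΣΣ(x−x̄ᵢ)² = 550.729
MSB = 351.971/3 = 117.3235; MSW = 550.729/26 = 21.1819
F = MSB/MSW = 5.5389
df = (3, 26)

test statistic = 5.539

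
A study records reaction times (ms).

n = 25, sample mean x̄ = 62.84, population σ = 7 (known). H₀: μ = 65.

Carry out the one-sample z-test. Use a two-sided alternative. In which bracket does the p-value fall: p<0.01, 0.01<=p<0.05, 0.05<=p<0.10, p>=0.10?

SE = σ/√n = 7/√25 = 1.4000
z = (x̄−μ₀)/SE = (62.84−65)/1.4000 = -1.5429
p-value (two-sided) = 0.12287
→ bracket: p>=0.10

p-value bracket: p>=0.10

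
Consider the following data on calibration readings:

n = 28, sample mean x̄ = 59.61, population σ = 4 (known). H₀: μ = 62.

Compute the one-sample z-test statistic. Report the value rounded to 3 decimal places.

SE = σ/√n = 4/√28 = 0.7559
z = (x̄−μ₀)/SE = (59.61−62)/0.7559 = -3.1617

test statistic = -3.162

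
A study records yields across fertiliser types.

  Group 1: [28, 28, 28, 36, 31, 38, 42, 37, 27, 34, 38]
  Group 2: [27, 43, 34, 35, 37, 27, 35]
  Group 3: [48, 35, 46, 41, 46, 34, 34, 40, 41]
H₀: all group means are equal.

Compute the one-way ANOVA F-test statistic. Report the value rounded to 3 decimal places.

test statistic = 5.042

Group means [33.36, 34.00, 40.56], grand mean 35.926
SSB = Σnᵢ(x̄ᵢ−x̄)² = 291.084; SSW = ΣΣ(x−x̄ᵢ)² = 692.768
MSB = 291.084/2 = 145.5421; MSW = 692.768/24 = 28.8653
F = MSB/MSW = 5.0421
df = (2, 24)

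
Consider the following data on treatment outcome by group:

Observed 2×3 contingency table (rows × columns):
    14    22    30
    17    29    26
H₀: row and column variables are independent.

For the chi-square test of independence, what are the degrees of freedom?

df = (r−1)(c−1) = (2−1)·(3−1) = 2

degrees of freedom = 2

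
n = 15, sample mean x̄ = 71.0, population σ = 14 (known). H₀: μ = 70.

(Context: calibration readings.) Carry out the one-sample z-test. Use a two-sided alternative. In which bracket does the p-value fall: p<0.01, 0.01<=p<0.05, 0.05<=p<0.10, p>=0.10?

p-value bracket: p>=0.10

SE = σ/√n = 14/√15 = 3.6148
z = (x̄−μ₀)/SE = (71.0−70)/3.6148 = 0.2766
p-value (two-sided) = 0.78206
→ bracket: p>=0.10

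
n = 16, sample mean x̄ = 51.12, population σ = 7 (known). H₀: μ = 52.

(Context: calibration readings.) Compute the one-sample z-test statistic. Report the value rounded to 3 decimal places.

test statistic = -0.503

SE = σ/√n = 7/√16 = 1.7500
z = (x̄−μ₀)/SE = (51.12−52)/1.7500 = -0.5029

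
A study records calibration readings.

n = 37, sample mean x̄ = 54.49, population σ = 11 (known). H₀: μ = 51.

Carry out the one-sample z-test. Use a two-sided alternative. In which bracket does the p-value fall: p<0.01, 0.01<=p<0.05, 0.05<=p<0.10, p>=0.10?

p-value bracket: 0.05<=p<0.10

SE = σ/√n = 11/√37 = 1.8084
z = (x̄−μ₀)/SE = (54.49−51)/1.8084 = 1.9299
p-value (two-sided) = 0.05362
→ bracket: 0.05<=p<0.10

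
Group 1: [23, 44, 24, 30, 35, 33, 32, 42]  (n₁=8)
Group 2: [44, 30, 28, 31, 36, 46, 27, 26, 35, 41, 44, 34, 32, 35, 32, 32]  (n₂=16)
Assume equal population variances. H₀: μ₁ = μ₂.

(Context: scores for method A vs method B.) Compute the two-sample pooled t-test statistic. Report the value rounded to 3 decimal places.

x̄₁=32.875, s₁=7.530, n₁=8
x̄₂=34.562, s₂=6.218, n₂=16
s_p² = [7·7.530² + 15·6.218²]/22 = 44.4006
SE = √(s_p²·(1/8+1/16)) = 2.8853
t = (32.875−34.562)/2.8853 = -0.5849
df = 22

test statistic = -0.585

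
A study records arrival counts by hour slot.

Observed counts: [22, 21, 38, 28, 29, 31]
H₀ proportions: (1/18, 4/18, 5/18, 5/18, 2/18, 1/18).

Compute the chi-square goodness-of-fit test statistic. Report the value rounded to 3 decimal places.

test statistic = 88.895

n = 169; E_i = n·p_i = [9.39, 37.56, 46.94, 46.94, 18.78, 9.39]
χ² = (22−9.39)²/9.39 + (21−37.56)²/37.56 + (38−46.94)²/46.94 + (28−46.94)²/46.94 + (29−18.78)²/18.78 + (31−9.39)²/9.39 = 88.8953
df = 5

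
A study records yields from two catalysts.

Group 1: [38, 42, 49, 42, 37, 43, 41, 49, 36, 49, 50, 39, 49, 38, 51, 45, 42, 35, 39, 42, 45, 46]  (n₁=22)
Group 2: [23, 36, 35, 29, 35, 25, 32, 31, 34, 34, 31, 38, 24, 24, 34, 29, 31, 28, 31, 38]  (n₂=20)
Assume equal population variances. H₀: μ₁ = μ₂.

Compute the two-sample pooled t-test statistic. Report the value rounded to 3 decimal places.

test statistic = 8.103

x̄₁=43.045, s₁=4.942, n₁=22
x̄₂=31.100, s₂=4.576, n₂=20
s_p² = [21·4.942² + 19·4.576²]/40 = 22.7689
SE = √(s_p²·(1/22+1/20)) = 1.4742
t = (43.045−31.100)/1.4742 = 8.1028
df = 40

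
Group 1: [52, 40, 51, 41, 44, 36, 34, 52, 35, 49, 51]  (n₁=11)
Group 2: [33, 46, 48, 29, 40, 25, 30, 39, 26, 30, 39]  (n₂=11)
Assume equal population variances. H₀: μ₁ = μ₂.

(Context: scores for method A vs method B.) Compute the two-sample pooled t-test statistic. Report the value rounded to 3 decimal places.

test statistic = 2.825

x̄₁=44.091, s₁=7.217, n₁=11
x̄₂=35.000, s₂=7.861, n₂=11
s_p² = [10·7.217² + 10·7.861²]/20 = 56.9455
SE = √(s_p²·(1/11+1/11)) = 3.2177
t = (44.091−35.000)/3.2177 = 2.8253
df = 20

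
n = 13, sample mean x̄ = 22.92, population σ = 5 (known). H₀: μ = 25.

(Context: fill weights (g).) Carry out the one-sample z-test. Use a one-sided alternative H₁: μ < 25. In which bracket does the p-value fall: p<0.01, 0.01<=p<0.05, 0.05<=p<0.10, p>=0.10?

p-value bracket: 0.05<=p<0.10

SE = σ/√n = 5/√13 = 1.3868
z = (x̄−μ₀)/SE = (22.92−25)/1.3868 = -1.4999
p-value (one-sided, H₁ less) = 0.06682
→ bracket: 0.05<=p<0.10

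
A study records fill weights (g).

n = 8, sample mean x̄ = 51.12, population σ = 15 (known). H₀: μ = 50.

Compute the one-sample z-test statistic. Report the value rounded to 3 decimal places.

test statistic = 0.211

SE = σ/√n = 15/√8 = 5.3033
z = (x̄−μ₀)/SE = (51.12−50)/5.3033 = 0.2112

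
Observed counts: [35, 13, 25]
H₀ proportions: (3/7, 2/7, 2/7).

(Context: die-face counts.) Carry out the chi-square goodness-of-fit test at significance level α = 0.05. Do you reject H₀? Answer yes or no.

n = 73; E_i = n·p_i = [31.29, 20.86, 20.86]
χ² = (35−31.29)²/31.29 + (13−20.86)²/20.86 + (25−20.86)²/20.86 = 4.2237
df = 2
p-value (upper-tail) = 0.12101
At α=0.05: p ≥ α → fail to reject H₀

reject H₀: no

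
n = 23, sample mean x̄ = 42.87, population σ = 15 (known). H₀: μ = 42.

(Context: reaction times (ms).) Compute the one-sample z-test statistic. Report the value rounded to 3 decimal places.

test statistic = 0.278

SE = σ/√n = 15/√23 = 3.1277
z = (x̄−μ₀)/SE = (42.87−42)/3.1277 = 0.2782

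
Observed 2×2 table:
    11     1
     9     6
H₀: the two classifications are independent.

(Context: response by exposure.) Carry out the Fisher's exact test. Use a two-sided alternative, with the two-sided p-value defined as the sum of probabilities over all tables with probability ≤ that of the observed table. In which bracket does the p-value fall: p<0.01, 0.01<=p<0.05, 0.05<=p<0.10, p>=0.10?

Margins: r₁=12, r₂=15, c₁=20, c₂=7, n=27
p_obs = C(12,11)·C(15,9)/C(27,20); sum pmf over tables with pmf ≤ p_obs
p-value (two-sided) = 0.09138
→ bracket: 0.05<=p<0.10

p-value bracket: 0.05<=p<0.10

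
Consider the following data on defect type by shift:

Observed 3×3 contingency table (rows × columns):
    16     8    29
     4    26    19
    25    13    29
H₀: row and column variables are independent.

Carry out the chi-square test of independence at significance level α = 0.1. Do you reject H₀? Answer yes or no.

Row totals [53, 49, 67], col totals [45, 47, 77], n=169
χ² = (16−14.11)²/14.11 + (8−14.74)²/14.74 + (29−24.15)²/24.15 + (4−13.05)²/13.05 + (26−13.63)²/13.63 + (19−22.33)²/22.33 + (25−17.84)²/17.84 + (13−18.63)²/18.63 + (29−30.53)²/30.53 = 26.9646
df = 4
p-value (upper-tail) = 0.00002
At α=0.1: p < α → reject H₀

reject H₀: yes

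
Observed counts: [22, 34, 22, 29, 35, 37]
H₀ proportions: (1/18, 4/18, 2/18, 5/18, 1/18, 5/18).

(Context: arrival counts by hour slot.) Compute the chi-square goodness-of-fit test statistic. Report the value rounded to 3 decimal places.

test statistic = 90.698

n = 179; E_i = n·p_i = [9.94, 39.78, 19.89, 49.72, 9.94, 49.72]
χ² = (22−9.94)²/9.94 + (34−39.78)²/39.78 + (22−19.89)²/19.89 + (29−49.72)²/49.72 + (35−9.94)²/9.94 + (37−49.72)²/49.72 = 90.6983
df = 5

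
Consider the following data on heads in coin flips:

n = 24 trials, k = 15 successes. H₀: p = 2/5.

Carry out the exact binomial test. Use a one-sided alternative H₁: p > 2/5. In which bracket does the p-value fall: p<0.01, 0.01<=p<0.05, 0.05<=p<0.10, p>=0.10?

Exact binomial: n=24, k=15, p₀=2/5=0.4000
P(X≥15) from Σ C(n,i)·p₀^i·(1−p₀)^(n−i)
p-value (one-sided, H₁ greater) = 0.02166
→ bracket: 0.01<=p<0.05

p-value bracket: 0.01<=p<0.05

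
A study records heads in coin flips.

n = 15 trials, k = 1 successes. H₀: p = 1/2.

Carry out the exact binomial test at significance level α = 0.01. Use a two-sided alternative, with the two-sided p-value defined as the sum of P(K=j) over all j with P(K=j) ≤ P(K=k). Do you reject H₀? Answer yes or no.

reject H₀: yes

Exact binomial: n=15, k=1, p₀=1/2=0.5000
P(X=j) = C(n,j)·p₀^j·(1−p₀)^(n−j); p = Σ P(X=j) over j with P(X=j) ≤ P(X=1)
p-value (two-sided) = 0.00098
At α=0.01: p < α → reject H₀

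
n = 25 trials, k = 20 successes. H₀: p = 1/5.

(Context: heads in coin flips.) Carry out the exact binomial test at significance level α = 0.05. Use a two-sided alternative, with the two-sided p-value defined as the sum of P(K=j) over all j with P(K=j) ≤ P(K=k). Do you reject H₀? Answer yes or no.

reject H₀: yes

Exact binomial: n=25, k=20, p₀=1/5=0.2000
P(X=j) = C(n,j)·p₀^j·(1−p₀)^(n−j); p = Σ P(X=j) over j with P(X=j) ≤ P(X=20)
p-value (two-sided) = 0.00000
At α=0.05: p < α → reject H₀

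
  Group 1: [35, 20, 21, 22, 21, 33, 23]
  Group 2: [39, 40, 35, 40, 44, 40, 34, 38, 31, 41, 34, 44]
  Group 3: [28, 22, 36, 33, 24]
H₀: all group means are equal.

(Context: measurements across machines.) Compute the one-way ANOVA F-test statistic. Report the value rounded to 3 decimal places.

test statistic = 16.584

Group means [25.00, 38.33, 28.60], grand mean 32.417
SSB = Σnᵢ(x̄ᵢ−x̄)² = 877.967; SSW = ΣΣ(x−x̄ᵢ)² = 555.867
MSB = 877.967/2 = 438.9833; MSW = 555.867/21 = 26.4698
F = MSB/MSW = 16.5843
df = (2, 21)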